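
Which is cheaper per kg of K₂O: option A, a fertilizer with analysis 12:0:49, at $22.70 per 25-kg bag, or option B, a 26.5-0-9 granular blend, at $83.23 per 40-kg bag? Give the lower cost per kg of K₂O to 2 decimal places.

option A: K₂O per bag = 25 × 49% = 12.25 kg; cost = 22.70 / 12.25 = $1.8531/kg K₂O.
option B: K₂O per bag = 40 × 9% = 3.6 kg; cost = 83.23 / 3.6 = $23.1194/kg K₂O.
option A is cheaper.

$1.85 per kg K₂O (option A)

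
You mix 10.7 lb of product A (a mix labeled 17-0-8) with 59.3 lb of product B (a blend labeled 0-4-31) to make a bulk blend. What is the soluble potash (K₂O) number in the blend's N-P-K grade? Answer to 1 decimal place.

Total mass = 10.7 + 59.3 = 70 lb.
K₂O mass = 8%×10.7 + 31%×59.3 = 19.239 lb.
% K₂O = 19.239 / 70 = 27.4843%.

27.5% K₂O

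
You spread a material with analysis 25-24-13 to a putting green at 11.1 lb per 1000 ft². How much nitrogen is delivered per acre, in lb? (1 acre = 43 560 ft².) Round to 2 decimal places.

nitrogen per 1000 ft² = 11.1 × 25% = 2.775 lb.
Convert to per acre: 2.775 × 43.56 = 120.879 lb.

120.88 lb N per acre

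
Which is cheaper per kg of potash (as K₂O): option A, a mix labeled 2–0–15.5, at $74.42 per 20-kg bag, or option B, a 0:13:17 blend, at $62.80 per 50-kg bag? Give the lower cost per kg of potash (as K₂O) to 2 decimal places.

$7.39 per kg K₂O (option B)

option A: K₂O per bag = 20 × 15.5% = 3.1 kg; cost = 74.42 / 3.1 = $24.0065/kg K₂O.
option B: K₂O per bag = 50 × 17% = 8.5 kg; cost = 62.80 / 8.5 = $7.3882/kg K₂O.
option B is cheaper.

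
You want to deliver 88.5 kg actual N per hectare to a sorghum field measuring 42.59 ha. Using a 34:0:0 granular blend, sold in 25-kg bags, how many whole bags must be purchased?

444 bags

Product per hectare = 88.5 / 34% = 260.294 kg.
Total product = 260.294 × 42.59 = 11085.9 kg.
Bags = ⌈11085.9 / 25⌉ = 444.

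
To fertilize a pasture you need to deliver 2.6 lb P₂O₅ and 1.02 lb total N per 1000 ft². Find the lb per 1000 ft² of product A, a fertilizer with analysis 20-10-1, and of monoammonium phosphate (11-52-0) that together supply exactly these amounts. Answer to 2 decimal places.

2.63 lb product A, 4.49 lb monoammonium phosphate

Let a = lb of product A, b = lb of monoammonium phosphate (per 1000 ft²).
P₂O₅: 0.1·a + 0.52·b = 2.6
N: 0.2·a + 0.11·b = 1.02
From row1: a = (2.6 − 0.52·b) / 0.1.
Into row2: 0.2·(2.6 − 0.52·b)/0.1 + 0.11·b = 1.02 → b = 4.49462, a = 2.62796.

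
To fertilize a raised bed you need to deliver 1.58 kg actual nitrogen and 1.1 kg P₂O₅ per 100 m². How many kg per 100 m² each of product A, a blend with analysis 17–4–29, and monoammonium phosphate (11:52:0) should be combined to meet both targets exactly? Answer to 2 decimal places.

8.34 kg product A, 1.47 kg monoammonium phosphate

Let a = kg of product A, b = kg of monoammonium phosphate (per 100 m²).
N: 0.17·a + 0.11·b = 1.58
P₂O₅: 0.04·a + 0.52·b = 1.1
Eliminate a: (row1) − 0.17/0.04·(row2) → -2.1·b = -3.095, so b = 1.47381.
Back-substitute: a = (1.58 − 0.11·1.47381) / 0.17 = 8.34048.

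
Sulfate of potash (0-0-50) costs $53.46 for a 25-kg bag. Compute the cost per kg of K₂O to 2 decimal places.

$4.28 per kg K₂O

K₂O in bag = 25 × 50% = 12.5 kg.
Cost per kg K₂O = $53.46 / 12.5 = $4.2768.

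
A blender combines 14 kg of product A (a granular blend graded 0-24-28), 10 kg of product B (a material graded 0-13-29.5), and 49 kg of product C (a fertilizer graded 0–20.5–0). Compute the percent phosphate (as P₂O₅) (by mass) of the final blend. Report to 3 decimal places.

Total mass = 14 + 10 + 49 = 73 kg.
P₂O₅ mass = 24%×14 + 13%×10 + 20.5%×49 = 14.705 kg.
% P₂O₅ = 14.705 / 73 = 20.1438%.

20.144% P₂O₅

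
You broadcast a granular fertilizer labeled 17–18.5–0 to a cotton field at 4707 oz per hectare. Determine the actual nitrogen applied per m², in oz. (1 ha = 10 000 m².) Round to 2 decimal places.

nitrogen per hectare = 4707 × 17% = 800.19 oz.
Convert to per m²: 800.19 × 0.0001 = 0.080019 oz.

0.08 oz N per sq m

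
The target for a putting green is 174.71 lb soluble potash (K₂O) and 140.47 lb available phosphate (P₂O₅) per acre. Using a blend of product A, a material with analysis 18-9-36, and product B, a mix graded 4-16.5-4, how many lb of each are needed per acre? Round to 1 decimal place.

415.9 lb product A, 624.5 lb product B

Per-acre balance (a = product A, b = product B):
K₂O: 0.36·a + 0.04·b = 174.71
P₂O₅: 0.09·a + 0.165·b = 140.47
Eliminate a: (row1) − 0.36/0.09·(row2) → -0.62·b = -387.17, so b = 624.468.
Back-substitute: a = (174.71 − 0.04·624.468) / 0.36 = 415.92.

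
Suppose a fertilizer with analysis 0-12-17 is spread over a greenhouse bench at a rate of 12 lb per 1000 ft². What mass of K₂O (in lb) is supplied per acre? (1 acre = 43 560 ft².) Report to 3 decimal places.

88.862 lb K₂O per acre

K₂O per 1000 ft² = 12 × 17% = 2.04 lb.
Convert to per acre: 2.04 × 43.56 = 88.8624 lb.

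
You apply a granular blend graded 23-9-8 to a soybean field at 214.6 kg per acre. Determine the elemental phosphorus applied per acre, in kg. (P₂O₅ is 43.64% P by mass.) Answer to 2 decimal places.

P₂O₅ per acre = 214.6 × 9% = 19.314 kg.
Elemental P = 19.314 × 0.4364 = 8.42863 kg per acre.

8.43 kg P per acre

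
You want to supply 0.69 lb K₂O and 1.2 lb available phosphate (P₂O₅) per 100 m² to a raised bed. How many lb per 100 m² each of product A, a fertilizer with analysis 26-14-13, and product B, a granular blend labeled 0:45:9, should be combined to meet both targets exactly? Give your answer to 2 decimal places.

4.41 lb product A, 1.29 lb product B

Per-100 m² balance (a = product A, b = product B):
K₂O: 0.13·a + 0.09·b = 0.69
P₂O₅: 0.14·a + 0.45·b = 1.2
Eliminate b: (row1) − 0.09/0.45·(row2) → 0.102·a = 0.45, so a = 4.41176.
Then b = (1.2 − 0.14·4.41176) / 0.45 = 1.29412.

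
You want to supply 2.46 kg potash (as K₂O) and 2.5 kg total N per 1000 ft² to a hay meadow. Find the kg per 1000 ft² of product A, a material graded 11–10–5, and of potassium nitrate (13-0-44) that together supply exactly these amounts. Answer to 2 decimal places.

Let a = kg of product A, b = kg of potassium nitrate (per 1000 ft²).
K₂O: 0.05·a + 0.44·b = 2.46
N: 0.11·a + 0.13·b = 2.5
Solving simultaneously: a = 18.6205, b = 3.47494.

18.62 kg product A, 3.47 kg potassium nitrate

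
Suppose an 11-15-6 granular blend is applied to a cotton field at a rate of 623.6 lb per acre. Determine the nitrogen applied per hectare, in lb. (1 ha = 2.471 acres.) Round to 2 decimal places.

169.50 lb N per hectare

nitrogen per acre = 623.6 × 11% = 68.596 lb.
Convert to per hectare: 68.596 × 2.471 = 169.501 lb.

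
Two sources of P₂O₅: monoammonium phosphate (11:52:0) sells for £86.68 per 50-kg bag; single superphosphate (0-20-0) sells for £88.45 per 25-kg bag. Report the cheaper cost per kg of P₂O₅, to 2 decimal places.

£3.33 per kg P₂O₅ (monoammonium phosphate)

monoammonium phosphate: P₂O₅ per bag = 50 × 52% = 26 kg; cost = 86.68 / 26 = £3.3338/kg P₂O₅.
single superphosphate: P₂O₅ per bag = 25 × 20% = 5 kg; cost = 88.45 / 5 = £17.6900/kg P₂O₅.
monoammonium phosphate is cheaper.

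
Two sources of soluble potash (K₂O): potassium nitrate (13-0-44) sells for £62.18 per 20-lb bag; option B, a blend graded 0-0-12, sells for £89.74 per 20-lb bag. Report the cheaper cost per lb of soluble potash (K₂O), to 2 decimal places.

£7.07 per lb K₂O (potassium nitrate)

potassium nitrate: K₂O per bag = 20 × 44% = 8.8 lb; cost = 62.18 / 8.8 = £7.0659/lb K₂O.
option B: K₂O per bag = 20 × 12% = 2.4 lb; cost = 89.74 / 2.4 = £37.3917/lb K₂O.
potassium nitrate is cheaper.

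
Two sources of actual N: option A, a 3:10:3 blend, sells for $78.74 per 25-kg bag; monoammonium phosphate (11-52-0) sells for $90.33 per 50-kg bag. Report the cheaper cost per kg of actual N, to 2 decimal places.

option A: N per bag = 25 × 3% = 0.75 kg; cost = 78.74 / 0.75 = $104.9867/kg N.
monoammonium phosphate: N per bag = 50 × 11% = 5.5 kg; cost = 90.33 / 5.5 = $16.4236/kg N.
monoammonium phosphate is cheaper.

$16.42 per kg N (monoammonium phosphate)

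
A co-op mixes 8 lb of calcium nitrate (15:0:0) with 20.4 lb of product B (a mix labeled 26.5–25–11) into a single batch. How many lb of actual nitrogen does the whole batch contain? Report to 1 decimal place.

N mass = 15%×8 + 26.5%×20.4 = 6.606 lb.

6.6 lb N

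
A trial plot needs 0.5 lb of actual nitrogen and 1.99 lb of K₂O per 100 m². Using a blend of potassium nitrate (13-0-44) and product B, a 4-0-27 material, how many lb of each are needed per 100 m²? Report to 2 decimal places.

With a, b = lb per 100 m² of potassium nitrate and product B:
N: 0.13·a + 0.04·b = 0.5
K₂O: 0.44·a + 0.27·b = 1.99
From row1: a = (0.5 − 0.04·b) / 0.13.
Into row2: 0.44·(0.5 − 0.04·b)/0.13 + 0.27·b = 1.99 → b = 2.21143, a = 3.16571.

3.17 lb potassium nitrate, 2.21 lb product B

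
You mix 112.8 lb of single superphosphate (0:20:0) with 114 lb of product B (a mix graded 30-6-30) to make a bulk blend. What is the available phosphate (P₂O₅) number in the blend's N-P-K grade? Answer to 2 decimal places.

12.96% P₂O₅

Total mass = 112.8 + 114 = 226.8 lb.
P₂O₅ mass = 20%×112.8 + 6%×114 = 29.4 lb.
% P₂O₅ = 29.4 / 226.8 = 12.963%.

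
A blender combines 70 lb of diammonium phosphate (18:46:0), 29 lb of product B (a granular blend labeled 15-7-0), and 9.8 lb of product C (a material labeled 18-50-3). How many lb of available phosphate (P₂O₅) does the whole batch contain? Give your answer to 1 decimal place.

39.1 lb P₂O₅

P₂O₅ mass = 46%×70 + 7%×29 + 50%×9.8 = 39.13 lb.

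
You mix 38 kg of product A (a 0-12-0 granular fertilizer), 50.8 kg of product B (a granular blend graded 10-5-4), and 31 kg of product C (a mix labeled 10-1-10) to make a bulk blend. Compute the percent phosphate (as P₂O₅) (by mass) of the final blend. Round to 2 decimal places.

6.19% P₂O₅

Total mass = 38 + 50.8 + 31 = 119.8 kg.
P₂O₅ mass = 12%×38 + 5%×50.8 + 1%×31 = 7.41 kg.
% P₂O₅ = 7.41 / 119.8 = 6.18531%.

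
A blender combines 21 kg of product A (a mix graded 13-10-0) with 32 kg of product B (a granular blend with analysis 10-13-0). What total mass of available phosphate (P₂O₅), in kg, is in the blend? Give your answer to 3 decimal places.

P₂O₅ mass = 10%×21 + 13%×32 = 6.26 kg.

6.260 kg P₂O₅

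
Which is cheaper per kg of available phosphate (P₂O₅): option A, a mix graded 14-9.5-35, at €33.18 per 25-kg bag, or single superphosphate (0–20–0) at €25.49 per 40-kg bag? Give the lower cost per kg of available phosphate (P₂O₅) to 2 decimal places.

option A: P₂O₅ per bag = 25 × 9.5% = 2.375 kg; cost = 33.18 / 2.375 = €13.9705/kg P₂O₅.
single superphosphate: P₂O₅ per bag = 40 × 20% = 8 kg; cost = 25.49 / 8 = €3.1862/kg P₂O₅.
single superphosphate is cheaper.

€3.19 per kg P₂O₅ (single superphosphate)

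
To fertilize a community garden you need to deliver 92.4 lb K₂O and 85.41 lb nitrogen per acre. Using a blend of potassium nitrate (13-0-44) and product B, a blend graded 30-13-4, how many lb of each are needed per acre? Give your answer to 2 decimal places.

191.67 lb potassium nitrate, 201.64 lb product B

Per-acre balance (a = potassium nitrate, b = product B):
K₂O: 0.44·a + 0.04·b = 92.4
N: 0.13·a + 0.3·b = 85.41
From row1: a = (92.4 − 0.04·b) / 0.44.
Into row2: 0.13·(92.4 − 0.04·b)/0.44 + 0.3·b = 85.41 → b = 201.644, a = 191.669.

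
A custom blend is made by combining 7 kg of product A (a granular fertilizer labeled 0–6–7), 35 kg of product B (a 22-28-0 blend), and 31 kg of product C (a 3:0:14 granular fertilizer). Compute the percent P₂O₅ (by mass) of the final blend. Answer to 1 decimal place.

Total mass = 7 + 35 + 31 = 73 kg.
P₂O₅ mass = 6%×7 + 28%×35 + 0%×31 = 10.22 kg.
% P₂O₅ = 10.22 / 73 = 14%.

14.0% P₂O₅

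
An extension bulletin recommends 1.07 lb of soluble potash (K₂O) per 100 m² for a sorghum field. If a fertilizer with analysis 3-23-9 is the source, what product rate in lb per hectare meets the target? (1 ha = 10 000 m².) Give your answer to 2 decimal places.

1188.89 lb of product per hectare

Product per 100 m² = 1.07 / 9% = 11.8889 lb.
Convert to per hectare: 11.8889 × 100 = 1188.889 lb.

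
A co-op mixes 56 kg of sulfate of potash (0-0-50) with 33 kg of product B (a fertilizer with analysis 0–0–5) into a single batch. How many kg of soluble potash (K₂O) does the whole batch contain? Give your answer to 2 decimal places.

29.65 kg K₂O

K₂O mass = 50%×56 + 5%×33 = 29.65 kg.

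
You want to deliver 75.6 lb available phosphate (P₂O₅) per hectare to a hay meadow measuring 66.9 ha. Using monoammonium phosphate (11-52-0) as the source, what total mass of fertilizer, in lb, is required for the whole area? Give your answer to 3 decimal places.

9726.231 lb

Product per hectare = 75.6 / 52% = 145.385 lb.
Total product = 145.385 × 66.9 = 9726.2308 lb.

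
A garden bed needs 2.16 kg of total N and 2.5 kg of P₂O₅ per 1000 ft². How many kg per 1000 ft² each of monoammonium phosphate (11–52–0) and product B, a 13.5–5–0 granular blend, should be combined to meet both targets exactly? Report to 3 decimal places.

3.547 kg monoammonium phosphate, 13.110 kg product B

Per-1000 ft² balance (a = monoammonium phosphate, b = product B):
N: 0.11·a + 0.135·b = 2.16
P₂O₅: 0.52·a + 0.05·b = 2.5
From row1: a = (2.16 − 0.135·b) / 0.11.
Into row2: 0.52·(2.16 − 0.135·b)/0.11 + 0.05·b = 2.5 → b = 13.1097, a = 3.54714.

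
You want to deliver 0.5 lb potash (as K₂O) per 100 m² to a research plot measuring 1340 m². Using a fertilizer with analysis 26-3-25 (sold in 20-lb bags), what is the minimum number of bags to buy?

Product per 100 m² = 0.5 / 25% = 2 lb.
Total product = 2 × 1340 / 100 = 26.8 lb.
Bags = ⌈26.8 / 20⌉ = 2.

2 bags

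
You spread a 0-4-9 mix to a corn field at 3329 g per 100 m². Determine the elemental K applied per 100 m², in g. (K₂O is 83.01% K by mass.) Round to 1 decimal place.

248.7 g K per hundred sq m

K₂O per 100 m² = 3329 × 9% = 299.61 g.
Elemental K = 299.61 × 0.8301 = 248.706 g per 100 m².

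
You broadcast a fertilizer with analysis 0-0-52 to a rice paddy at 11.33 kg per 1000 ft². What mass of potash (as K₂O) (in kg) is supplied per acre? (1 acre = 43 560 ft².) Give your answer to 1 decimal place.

256.6 kg K₂O per acre

K₂O per 1000 ft² = 11.33 × 52% = 5.8916 kg.
Convert to per acre: 5.8916 × 43.56 = 256.638 kg.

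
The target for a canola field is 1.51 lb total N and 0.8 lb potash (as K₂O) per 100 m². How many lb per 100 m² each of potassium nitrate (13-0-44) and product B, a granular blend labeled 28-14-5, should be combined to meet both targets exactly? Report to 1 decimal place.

1.3 lb potassium nitrate, 4.8 lb product B

With a, b = lb per 100 m² of potassium nitrate and product B:
N: 0.13·a + 0.28·b = 1.51
K₂O: 0.44·a + 0.05·b = 0.8
Eliminate a: (row1) − 0.13/0.44·(row2) → 0.265227·b = 1.27364, so b = 4.80206.
Back-substitute: a = (1.51 − 0.28·4.80206) / 0.13 = 1.27249.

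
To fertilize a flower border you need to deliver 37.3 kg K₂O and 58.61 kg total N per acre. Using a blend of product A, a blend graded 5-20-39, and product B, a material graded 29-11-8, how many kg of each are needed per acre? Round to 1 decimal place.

56.2 kg product A, 192.4 kg product B

With a, b = kg per acre of product A and product B:
K₂O: 0.39·a + 0.08·b = 37.3
N: 0.05·a + 0.29·b = 58.61
From row1: a = (37.3 − 0.08·b) / 0.39.
Into row2: 0.05·(37.3 − 0.08·b)/0.39 + 0.29·b = 58.61 → b = 192.419, a = 56.1705.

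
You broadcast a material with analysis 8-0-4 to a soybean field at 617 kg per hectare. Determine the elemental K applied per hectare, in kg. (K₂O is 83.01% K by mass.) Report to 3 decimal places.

K₂O per hectare = 617 × 4% = 24.68 kg.
Elemental K = 24.68 × 0.8301 = 20.4869 kg per hectare.

20.487 kg K per hectare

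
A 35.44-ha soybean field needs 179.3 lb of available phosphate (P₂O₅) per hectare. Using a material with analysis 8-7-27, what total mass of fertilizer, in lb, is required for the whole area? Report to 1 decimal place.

90777.0 lb

Product per hectare = 179.3 / 7% = 2561.43 lb.
Total product = 2561.43 × 35.44 = 90777.03 lb.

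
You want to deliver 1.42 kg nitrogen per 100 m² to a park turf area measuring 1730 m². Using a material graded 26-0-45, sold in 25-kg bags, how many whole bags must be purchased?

4 bags

Product per 100 m² = 1.42 / 26% = 5.46154 kg.
Total product = 5.46154 × 1730 / 100 = 94.4846 kg.
Bags = ⌈94.4846 / 25⌉ = 4.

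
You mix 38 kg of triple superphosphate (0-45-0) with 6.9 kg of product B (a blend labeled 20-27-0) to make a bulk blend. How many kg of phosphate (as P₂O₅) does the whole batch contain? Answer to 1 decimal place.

P₂O₅ mass = 45%×38 + 27%×6.9 = 18.963 kg.

19.0 kg P₂O₅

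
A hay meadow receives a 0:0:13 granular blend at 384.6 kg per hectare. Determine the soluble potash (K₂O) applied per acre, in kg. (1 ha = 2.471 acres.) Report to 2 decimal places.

20.23 kg K₂O per acre

K₂O per hectare = 384.6 × 13% = 49.998 kg.
Convert to per acre: 49.998 × 0.404694 = 20.2339 kg.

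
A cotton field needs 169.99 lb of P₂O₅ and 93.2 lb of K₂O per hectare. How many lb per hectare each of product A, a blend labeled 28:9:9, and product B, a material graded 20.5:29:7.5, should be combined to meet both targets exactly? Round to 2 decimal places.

737.92 lb product A, 357.16 lb product B

Let a = lb of product A, b = lb of product B (per hectare).
P₂O₅: 0.09·a + 0.29·b = 169.99
K₂O: 0.09·a + 0.075·b = 93.2
From row1: a = (169.99 − 0.29·b) / 0.09.
Into row2: 0.09·(169.99 − 0.29·b)/0.09 + 0.075·b = 93.2 → b = 357.163, a = 737.9199.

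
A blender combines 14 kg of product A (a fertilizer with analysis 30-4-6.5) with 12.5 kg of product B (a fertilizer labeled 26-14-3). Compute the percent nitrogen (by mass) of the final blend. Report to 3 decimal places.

28.113% N

Total mass = 14 + 12.5 = 26.5 kg.
N mass = 30%×14 + 26%×12.5 = 7.45 kg.
% N = 7.45 / 26.5 = 28.1132%.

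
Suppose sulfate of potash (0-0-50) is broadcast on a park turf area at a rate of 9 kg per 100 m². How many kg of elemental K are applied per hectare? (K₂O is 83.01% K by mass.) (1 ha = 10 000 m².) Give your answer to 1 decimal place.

K₂O per 100 m² = 9 × 50% = 4.5 kg.
Elemental K = 4.5 × 0.8301 = 3.73545 kg per 100 m².
Convert to per hectare: 3.73545 × 100 = 373.545 kg.

373.5 kg K per hectare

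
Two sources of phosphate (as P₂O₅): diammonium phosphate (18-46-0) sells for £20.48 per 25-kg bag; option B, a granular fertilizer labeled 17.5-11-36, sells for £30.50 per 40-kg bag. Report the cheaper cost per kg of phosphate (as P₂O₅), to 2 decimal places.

£1.78 per kg P₂O₅ (diammonium phosphate)

diammonium phosphate: P₂O₅ per bag = 25 × 46% = 11.5 kg; cost = 20.48 / 11.5 = £1.7809/kg P₂O₅.
option B: P₂O₅ per bag = 40 × 11% = 4.4 kg; cost = 30.50 / 4.4 = £6.9318/kg P₂O₅.
diammonium phosphate is cheaper.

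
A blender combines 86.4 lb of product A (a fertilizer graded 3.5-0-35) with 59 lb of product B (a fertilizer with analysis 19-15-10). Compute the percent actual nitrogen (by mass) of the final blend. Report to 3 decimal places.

9.790% N

Total mass = 86.4 + 59 = 145.4 lb.
N mass = 3.5%×86.4 + 19%×59 = 14.234 lb.
% N = 14.234 / 145.4 = 9.78955%.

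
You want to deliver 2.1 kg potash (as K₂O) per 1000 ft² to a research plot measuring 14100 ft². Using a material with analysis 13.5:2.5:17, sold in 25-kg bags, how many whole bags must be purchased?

7 bags

Product per 1000 ft² = 2.1 / 17% = 12.3529 kg.
Total product = 12.3529 × 14100 / 1000 = 174.176 kg.
Bags = ⌈174.176 / 25⌉ = 7.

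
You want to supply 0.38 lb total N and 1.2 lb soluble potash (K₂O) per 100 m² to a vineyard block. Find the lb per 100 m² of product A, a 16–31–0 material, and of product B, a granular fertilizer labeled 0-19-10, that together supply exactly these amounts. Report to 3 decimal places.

With a, b = lb per 100 m² of product A and product B:
N: 0.16·a + 0·b = 0.38
K₂O: 0·a + 0.1·b = 1.2
Solving simultaneously: a = 2.375, b = 12.

2.375 lb product A, 12.000 lb product B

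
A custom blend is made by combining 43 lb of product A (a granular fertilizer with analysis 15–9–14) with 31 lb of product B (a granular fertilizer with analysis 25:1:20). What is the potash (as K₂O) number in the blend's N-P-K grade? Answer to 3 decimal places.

16.514% K₂O

Total mass = 43 + 31 = 74 lb.
K₂O mass = 14%×43 + 20%×31 = 12.22 lb.
% K₂O = 12.22 / 74 = 16.5135%.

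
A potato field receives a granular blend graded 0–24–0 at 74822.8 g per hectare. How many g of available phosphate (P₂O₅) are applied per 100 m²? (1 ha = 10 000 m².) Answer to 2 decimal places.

P₂O₅ per hectare = 74822.8 × 24% = 17957.5 g.
Convert to per 100 m²: 17957.5 × 0.01 = 179.5747 g.

179.57 g P₂O₅ per hundred sq m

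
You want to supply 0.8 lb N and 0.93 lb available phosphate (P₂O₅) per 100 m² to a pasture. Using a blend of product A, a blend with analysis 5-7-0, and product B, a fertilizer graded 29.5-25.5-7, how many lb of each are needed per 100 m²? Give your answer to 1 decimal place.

With a, b = lb per 100 m² of product A and product B:
N: 0.05·a + 0.295·b = 0.8
P₂O₅: 0.07·a + 0.255·b = 0.93
Eliminate b: (row1) − 0.295/0.255·(row2) → -0.0309804·a = -0.275882, so a = 8.90506.
Then b = (0.93 − 0.07·8.90506) / 0.255 = 1.20253.

8.9 lb product A, 1.2 lb product B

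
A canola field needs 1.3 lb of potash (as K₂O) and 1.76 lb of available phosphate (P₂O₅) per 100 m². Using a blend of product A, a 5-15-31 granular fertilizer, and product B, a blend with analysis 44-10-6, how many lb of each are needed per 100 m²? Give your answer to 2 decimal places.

Let a = lb of product A, b = lb of product B (per 100 m²).
K₂O: 0.31·a + 0.06·b = 1.3
P₂O₅: 0.15·a + 0.1·b = 1.76
Solving simultaneously: a = 1.10909, b = 15.9364.

1.11 lb product A, 15.94 lb product B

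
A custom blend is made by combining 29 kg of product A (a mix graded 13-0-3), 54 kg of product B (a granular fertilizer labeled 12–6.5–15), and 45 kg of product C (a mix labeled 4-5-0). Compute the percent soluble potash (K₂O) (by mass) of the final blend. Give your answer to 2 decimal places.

7.01% K₂O

Total mass = 29 + 54 + 45 = 128 kg.
K₂O mass = 3%×29 + 15%×54 + 0%×45 = 8.97 kg.
% K₂O = 8.97 / 128 = 7.00781%.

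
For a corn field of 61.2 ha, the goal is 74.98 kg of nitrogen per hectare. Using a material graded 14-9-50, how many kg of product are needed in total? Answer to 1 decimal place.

Product per hectare = 74.98 / 14% = 535.571 kg.
Total product = 535.571 × 61.2 = 32776.97 kg.

32777.0 kg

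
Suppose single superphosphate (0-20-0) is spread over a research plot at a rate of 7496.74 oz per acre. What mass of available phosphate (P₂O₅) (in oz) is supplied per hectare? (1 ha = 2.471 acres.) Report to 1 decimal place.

P₂O₅ per acre = 7496.74 × 20% = 1499.35 oz.
Convert to per hectare: 1499.35 × 2.471 = 3704.89 oz.

3704.9 oz P₂O₅ per hectare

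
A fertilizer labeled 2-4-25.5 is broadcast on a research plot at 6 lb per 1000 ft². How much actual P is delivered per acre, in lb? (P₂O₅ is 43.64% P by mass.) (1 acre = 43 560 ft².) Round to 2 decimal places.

4.56 lb P per acre

P₂O₅ per 1000 ft² = 6 × 4% = 0.24 lb.
Elemental P = 0.24 × 0.4364 = 0.104736 lb per 1000 ft².
Convert to per acre: 0.104736 × 43.56 = 4.5623 lb.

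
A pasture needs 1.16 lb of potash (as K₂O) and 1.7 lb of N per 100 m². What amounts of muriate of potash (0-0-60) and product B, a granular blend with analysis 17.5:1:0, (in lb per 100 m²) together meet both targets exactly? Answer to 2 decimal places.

1.93 lb muriate of potash, 9.71 lb product B

With a, b = lb per 100 m² of muriate of potash and product B:
K₂O: 0.6·a + 0·b = 1.16
N: 0·a + 0.175·b = 1.7
Solving simultaneously: a = 1.93333, b = 9.71429.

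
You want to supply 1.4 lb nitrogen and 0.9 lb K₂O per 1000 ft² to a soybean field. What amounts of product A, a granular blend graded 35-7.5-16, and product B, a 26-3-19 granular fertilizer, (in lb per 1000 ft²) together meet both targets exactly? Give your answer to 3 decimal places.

1.285 lb product A, 3.655 lb product B

Per-1000 ft² balance (a = product A, b = product B):
N: 0.35·a + 0.26·b = 1.4
K₂O: 0.16·a + 0.19·b = 0.9
Eliminate a: (row1) − 0.35/0.16·(row2) → -0.155625·b = -0.56875, so b = 3.65462.
Back-substitute: a = (1.4 − 0.26·3.65462) / 0.35 = 1.28514.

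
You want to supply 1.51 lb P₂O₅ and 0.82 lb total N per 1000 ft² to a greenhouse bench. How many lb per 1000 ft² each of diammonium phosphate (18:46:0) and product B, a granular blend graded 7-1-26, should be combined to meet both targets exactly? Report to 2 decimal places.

3.21 lb diammonium phosphate, 3.47 lb product B

With a, b = lb per 1000 ft² of diammonium phosphate and product B:
P₂O₅: 0.46·a + 0.01·b = 1.51
N: 0.18·a + 0.07·b = 0.82
Solving simultaneously: a = 3.20724, b = 3.46711.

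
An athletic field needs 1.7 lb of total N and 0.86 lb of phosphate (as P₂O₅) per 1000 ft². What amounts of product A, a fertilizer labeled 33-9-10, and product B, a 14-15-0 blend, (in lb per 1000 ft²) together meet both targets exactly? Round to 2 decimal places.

3.65 lb product A, 3.54 lb product B

With a, b = lb per 1000 ft² of product A and product B:
N: 0.33·a + 0.14·b = 1.7
P₂O₅: 0.09·a + 0.15·b = 0.86
Eliminate a: (row1) − 0.33/0.09·(row2) → -0.41·b = -1.45333, so b = 3.54472.
Back-substitute: a = (1.7 − 0.14·3.54472) / 0.33 = 3.6477.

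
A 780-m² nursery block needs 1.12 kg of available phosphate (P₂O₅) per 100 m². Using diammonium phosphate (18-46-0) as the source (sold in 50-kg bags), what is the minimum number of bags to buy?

1 bags

Product per 100 m² = 1.12 / 46% = 2.43478 kg.
Total product = 2.43478 × 780 / 100 = 18.9913 kg.
Bags = ⌈18.9913 / 50⌉ = 1.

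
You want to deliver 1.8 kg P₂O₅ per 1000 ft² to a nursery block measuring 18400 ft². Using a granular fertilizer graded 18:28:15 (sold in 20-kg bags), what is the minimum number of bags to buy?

6 bags

Product per 1000 ft² = 1.8 / 28% = 6.42857 kg.
Total product = 6.42857 × 18400 / 1000 = 118.286 kg.
Bags = ⌈118.286 / 20⌉ = 6.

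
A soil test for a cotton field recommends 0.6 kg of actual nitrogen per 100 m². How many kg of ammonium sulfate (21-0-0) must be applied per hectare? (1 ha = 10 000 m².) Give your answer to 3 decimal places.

285.714 kg of product per hectare

Product per 100 m² = 0.6 / 21% = 2.85714 kg.
Convert to per hectare: 2.85714 × 100 = 285.7143 kg.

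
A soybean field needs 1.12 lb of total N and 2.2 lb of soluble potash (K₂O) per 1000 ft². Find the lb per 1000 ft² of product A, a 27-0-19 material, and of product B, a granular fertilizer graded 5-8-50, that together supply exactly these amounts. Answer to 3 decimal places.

Let a = lb of product A, b = lb of product B (per 1000 ft²).
N: 0.27·a + 0.05·b = 1.12
K₂O: 0.19·a + 0.5·b = 2.2
Eliminate a: (row1) − 0.27/0.19·(row2) → -0.660526·b = -2.00632, so b = 3.03745.
Back-substitute: a = (1.12 − 0.05·3.03745) / 0.27 = 3.58566.

3.586 lb product A, 3.037 lb product B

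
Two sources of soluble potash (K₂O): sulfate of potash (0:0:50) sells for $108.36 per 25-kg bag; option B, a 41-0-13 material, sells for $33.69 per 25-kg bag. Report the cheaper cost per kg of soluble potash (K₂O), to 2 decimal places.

$8.67 per kg K₂O (sulfate of potash)

sulfate of potash: K₂O per bag = 25 × 50% = 12.5 kg; cost = 108.36 / 12.5 = $8.6688/kg K₂O.
option B: K₂O per bag = 25 × 13% = 3.25 kg; cost = 33.69 / 3.25 = $10.3662/kg K₂O.
sulfate of potash is cheaper.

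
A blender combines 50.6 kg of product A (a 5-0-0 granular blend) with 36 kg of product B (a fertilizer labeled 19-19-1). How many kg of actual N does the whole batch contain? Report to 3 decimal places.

9.370 kg N

N mass = 5%×50.6 + 19%×36 = 9.37 kg.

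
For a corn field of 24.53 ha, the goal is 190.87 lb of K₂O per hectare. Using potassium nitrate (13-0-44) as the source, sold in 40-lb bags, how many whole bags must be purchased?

Product per hectare = 190.87 / 44% = 433.795 lb.
Total product = 433.795 × 24.53 = 10641 lb.
Bags = ⌈10641 / 40⌉ = 267.

267 bags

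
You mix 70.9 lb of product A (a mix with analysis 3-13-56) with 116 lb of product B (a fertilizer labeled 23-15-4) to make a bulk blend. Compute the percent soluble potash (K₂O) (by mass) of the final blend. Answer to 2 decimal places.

Total mass = 70.9 + 116 = 186.9 lb.
K₂O mass = 56%×70.9 + 4%×116 = 44.344 lb.
% K₂O = 44.344 / 186.9 = 23.7261%.

23.73% K₂O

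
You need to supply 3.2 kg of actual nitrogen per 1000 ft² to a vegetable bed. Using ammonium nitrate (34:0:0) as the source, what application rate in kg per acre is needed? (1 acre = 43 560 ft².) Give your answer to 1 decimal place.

410.0 kg of product per acre

Product per 1000 ft² = 3.2 / 34% = 9.41176 kg.
Convert to per acre: 9.41176 × 43.56 = 409.976 kg.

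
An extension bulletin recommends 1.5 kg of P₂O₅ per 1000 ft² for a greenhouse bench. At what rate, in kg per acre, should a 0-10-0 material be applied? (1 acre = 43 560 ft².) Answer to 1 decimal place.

653.4 kg of product per acre

Product per 1000 ft² = 1.5 / 10% = 15 kg.
Convert to per acre: 15 × 43.56 = 653.4 kg.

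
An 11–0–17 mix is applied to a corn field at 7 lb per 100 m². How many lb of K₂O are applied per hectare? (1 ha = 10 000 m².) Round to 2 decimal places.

119.00 lb K₂O per hectare

K₂O per 100 m² = 7 × 17% = 1.19 lb.
Convert to per hectare: 1.19 × 100 = 119 lb.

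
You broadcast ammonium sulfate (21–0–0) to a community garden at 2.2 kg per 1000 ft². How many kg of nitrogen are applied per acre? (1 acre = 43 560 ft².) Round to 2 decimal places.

20.12 kg N per acre

nitrogen per 1000 ft² = 2.2 × 21% = 0.462 kg.
Convert to per acre: 0.462 × 43.56 = 20.1247 kg.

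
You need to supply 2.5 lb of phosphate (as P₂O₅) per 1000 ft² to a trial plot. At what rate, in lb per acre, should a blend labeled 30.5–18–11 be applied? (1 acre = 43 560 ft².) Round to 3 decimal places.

Product per 1000 ft² = 2.5 / 18% = 13.8889 lb.
Convert to per acre: 13.8889 × 43.56 = 605 lb.

605.000 lb of product per acre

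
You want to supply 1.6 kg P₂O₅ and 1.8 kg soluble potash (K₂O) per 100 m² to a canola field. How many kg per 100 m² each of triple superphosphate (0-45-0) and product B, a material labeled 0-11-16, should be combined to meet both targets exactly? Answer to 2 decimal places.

0.81 kg triple superphosphate, 11.25 kg product B

Per-100 m² balance (a = triple superphosphate, b = product B):
P₂O₅: 0.45·a + 0.11·b = 1.6
K₂O: 0·a + 0.16·b = 1.8
Solving simultaneously: a = 0.805556, b = 11.25.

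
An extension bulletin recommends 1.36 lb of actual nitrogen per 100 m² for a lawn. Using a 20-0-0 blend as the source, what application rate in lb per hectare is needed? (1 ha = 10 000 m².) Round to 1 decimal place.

680.0 lb of product per hectare

Product per 100 m² = 1.36 / 20% = 6.8 lb.
Convert to per hectare: 6.8 × 100 = 680 lb.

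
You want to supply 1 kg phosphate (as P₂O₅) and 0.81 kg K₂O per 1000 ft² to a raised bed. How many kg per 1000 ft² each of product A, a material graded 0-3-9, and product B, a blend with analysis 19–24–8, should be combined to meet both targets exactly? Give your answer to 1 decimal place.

With a, b = kg per 1000 ft² of product A and product B:
P₂O₅: 0.03·a + 0.24·b = 1
K₂O: 0.09·a + 0.08·b = 0.81
Eliminate b: (row1) − 0.24/0.08·(row2) → -0.24·a = -1.43, so a = 5.95833.
Then b = (0.81 − 0.09·5.95833) / 0.08 = 3.42188.

6.0 kg product A, 3.4 kg product B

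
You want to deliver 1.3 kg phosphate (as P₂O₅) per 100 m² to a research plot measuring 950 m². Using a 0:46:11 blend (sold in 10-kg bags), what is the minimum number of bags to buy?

Product per 100 m² = 1.3 / 46% = 2.82609 kg.
Total product = 2.82609 × 950 / 100 = 26.8478 kg.
Bags = ⌈26.8478 / 10⌉ = 3.

3 bags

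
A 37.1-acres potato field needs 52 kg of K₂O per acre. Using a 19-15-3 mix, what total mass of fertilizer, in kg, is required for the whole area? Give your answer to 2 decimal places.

Product per acre = 52 / 3% = 1733.33 kg.
Total product = 1733.33 × 37.1 = 64306.667 kg.

64306.67 kg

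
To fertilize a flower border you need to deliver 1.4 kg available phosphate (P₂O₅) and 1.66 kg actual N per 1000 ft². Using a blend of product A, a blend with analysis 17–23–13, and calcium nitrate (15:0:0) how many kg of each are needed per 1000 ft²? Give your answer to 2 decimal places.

6.09 kg product A, 4.17 kg calcium nitrate

Let a = kg of product A, b = kg of calcium nitrate (per 1000 ft²).
P₂O₅: 0.23·a + 0·b = 1.4
N: 0.17·a + 0.15·b = 1.66
Eliminate b: (row1) − 0/0.15·(row2) → 0.23·a = 1.4, so a = 6.08696.
Then b = (1.66 − 0.17·6.08696) / 0.15 = 4.16812.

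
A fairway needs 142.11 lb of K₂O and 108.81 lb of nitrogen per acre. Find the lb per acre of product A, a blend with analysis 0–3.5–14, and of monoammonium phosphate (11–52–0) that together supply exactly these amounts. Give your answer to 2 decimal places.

Per-acre balance (a = product A, b = monoammonium phosphate):
K₂O: 0.14·a + 0·b = 142.11
N: 0·a + 0.11·b = 108.81
Solving simultaneously: a = 1015.071, b = 989.182.

1015.07 lb product A, 989.18 lb monoammonium phosphate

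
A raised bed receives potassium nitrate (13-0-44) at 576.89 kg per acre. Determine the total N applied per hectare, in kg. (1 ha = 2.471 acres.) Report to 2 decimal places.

185.31 kg N per hectare

nitrogen per acre = 576.89 × 13% = 74.9957 kg.
Convert to per hectare: 74.9957 × 2.471 = 185.314 kg.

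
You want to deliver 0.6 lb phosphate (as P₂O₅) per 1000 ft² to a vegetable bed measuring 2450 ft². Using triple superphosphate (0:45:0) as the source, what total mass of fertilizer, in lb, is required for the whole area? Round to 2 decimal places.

Product per 1000 ft² = 0.6 / 45% = 1.33333 lb.
Total product = 1.33333 × 2450 / 1000 = 3.26667 lb.

3.27 lb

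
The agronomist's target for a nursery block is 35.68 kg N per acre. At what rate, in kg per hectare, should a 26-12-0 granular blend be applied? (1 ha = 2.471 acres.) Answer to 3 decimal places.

Product per acre = 35.68 / 26% = 137.231 kg.
Convert to per hectare: 137.231 × 2.471 = 339.0972 kg.

339.097 kg of product per hectare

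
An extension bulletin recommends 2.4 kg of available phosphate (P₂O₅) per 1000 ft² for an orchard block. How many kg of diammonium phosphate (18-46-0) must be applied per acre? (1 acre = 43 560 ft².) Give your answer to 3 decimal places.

227.270 kg of product per acre

Product per 1000 ft² = 2.4 / 46% = 5.21739 kg.
Convert to per acre: 5.21739 × 43.56 = 227.2696 kg.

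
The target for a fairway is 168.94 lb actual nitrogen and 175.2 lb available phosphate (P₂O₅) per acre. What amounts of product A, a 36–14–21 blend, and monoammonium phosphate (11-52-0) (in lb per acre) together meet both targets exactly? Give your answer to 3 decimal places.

399.166 lb product A, 229.455 lb monoammonium phosphate

With a, b = lb per acre of product A and monoammonium phosphate:
N: 0.36·a + 0.11·b = 168.94
P₂O₅: 0.14·a + 0.52·b = 175.2
From row1: a = (168.94 − 0.11·b) / 0.36.
Into row2: 0.14·(168.94 − 0.11·b)/0.36 + 0.52·b = 175.2 → b = 229.4552, a = 399.16647.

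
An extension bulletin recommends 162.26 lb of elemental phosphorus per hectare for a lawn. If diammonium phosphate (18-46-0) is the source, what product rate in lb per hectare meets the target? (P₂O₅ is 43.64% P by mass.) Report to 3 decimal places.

808.293 lb of product per hectare

As P₂O₅: 162.26 / 0.4364 = 371.815 lb per hectare.
Product per hectare = 371.815 / 46% = 808.2931 lb.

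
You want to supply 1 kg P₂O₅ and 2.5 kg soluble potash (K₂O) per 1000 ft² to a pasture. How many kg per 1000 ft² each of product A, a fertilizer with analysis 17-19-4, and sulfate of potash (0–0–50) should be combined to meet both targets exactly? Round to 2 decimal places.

5.26 kg product A, 4.58 kg sulfate of potash

Per-1000 ft² balance (a = product A, b = sulfate of potash):
P₂O₅: 0.19·a + 0·b = 1
K₂O: 0.04·a + 0.5·b = 2.5
Solving simultaneously: a = 5.26316, b = 4.57895.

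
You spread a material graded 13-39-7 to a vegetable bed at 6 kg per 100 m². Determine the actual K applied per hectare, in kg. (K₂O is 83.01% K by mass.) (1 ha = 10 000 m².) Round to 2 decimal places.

34.86 kg K per hectare

K₂O per 100 m² = 6 × 7% = 0.42 kg.
Elemental K = 0.42 × 0.8301 = 0.348642 kg per 100 m².
Convert to per hectare: 0.348642 × 100 = 34.8642 kg.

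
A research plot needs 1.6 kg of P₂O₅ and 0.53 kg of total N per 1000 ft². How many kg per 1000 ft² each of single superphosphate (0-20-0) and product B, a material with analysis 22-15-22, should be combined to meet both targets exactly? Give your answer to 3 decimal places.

6.193 kg single superphosphate, 2.409 kg product B

Let a = kg of single superphosphate, b = kg of product B (per 1000 ft²).
P₂O₅: 0.2·a + 0.15·b = 1.6
N: 0·a + 0.22·b = 0.53
Solving simultaneously: a = 6.19318, b = 2.40909.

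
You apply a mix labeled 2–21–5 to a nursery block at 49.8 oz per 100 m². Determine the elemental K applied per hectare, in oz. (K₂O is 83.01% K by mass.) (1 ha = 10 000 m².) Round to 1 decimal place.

206.7 oz K per hectare

K₂O per 100 m² = 49.8 × 5% = 2.49 oz.
Elemental K = 2.49 × 0.8301 = 2.06695 oz per 100 m².
Convert to per hectare: 2.06695 × 100 = 206.695 oz.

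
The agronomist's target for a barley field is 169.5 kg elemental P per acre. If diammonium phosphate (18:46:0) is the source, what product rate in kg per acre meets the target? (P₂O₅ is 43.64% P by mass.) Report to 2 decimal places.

As P₂O₅: 169.5 / 0.4364 = 388.405 kg per acre.
Product per acre = 388.405 / 46% = 844.359 kg.

844.36 kg of product per acre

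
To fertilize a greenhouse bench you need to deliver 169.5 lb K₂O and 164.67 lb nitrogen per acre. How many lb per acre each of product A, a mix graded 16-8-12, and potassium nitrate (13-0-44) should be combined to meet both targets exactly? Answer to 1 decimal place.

920.1 lb product A, 134.3 lb potassium nitrate

Per-acre balance (a = product A, b = potassium nitrate):
K₂O: 0.12·a + 0.44·b = 169.5
N: 0.16·a + 0.13·b = 164.67
Solving simultaneously: a = 920.069, b = 134.299.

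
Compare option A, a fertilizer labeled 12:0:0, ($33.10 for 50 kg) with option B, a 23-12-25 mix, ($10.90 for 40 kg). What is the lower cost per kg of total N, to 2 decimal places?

option A: N per bag = 50 × 12% = 6 kg; cost = 33.10 / 6 = $5.5167/kg N.
option B: N per bag = 40 × 23% = 9.2 kg; cost = 10.90 / 9.2 = $1.1848/kg N.
option B is cheaper.

$1.18 per kg N (option B)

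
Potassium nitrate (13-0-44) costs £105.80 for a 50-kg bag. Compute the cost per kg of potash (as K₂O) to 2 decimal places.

£4.81 per kg K₂O

K₂O in bag = 50 × 44% = 22 kg.
Cost per kg K₂O = £105.80 / 22 = £4.8091.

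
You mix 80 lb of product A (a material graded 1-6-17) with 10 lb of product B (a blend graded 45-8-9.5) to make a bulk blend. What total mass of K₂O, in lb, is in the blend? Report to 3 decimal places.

K₂O mass = 17%×80 + 9.5%×10 = 14.55 lb.

14.550 lb K₂O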